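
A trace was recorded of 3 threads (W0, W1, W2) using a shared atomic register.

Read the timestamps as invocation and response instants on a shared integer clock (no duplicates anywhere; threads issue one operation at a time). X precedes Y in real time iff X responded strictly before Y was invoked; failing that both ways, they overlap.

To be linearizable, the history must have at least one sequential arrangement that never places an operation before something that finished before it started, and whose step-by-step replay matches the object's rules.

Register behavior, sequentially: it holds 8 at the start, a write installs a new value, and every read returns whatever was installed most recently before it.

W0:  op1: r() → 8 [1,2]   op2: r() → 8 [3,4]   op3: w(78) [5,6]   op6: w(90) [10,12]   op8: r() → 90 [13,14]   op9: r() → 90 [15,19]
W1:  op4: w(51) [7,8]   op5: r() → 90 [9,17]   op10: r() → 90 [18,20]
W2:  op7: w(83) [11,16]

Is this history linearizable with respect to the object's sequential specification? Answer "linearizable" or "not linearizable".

witness order: op1, op2, op3, op4, op7, op6, op5, op8, op9, op10
1. op1 r() → 8, leaving value 8
2. op2 r() → 8, leaving value 8
3. op3 w(78), leaving value 78
4. op4 w(51), leaving value 51
5. op7 w(83), leaving value 83
6. op6 w(90), leaving value 90
7. op5 r() → 90, leaving value 90
8. op8 r() → 90, leaving value 90
9. op9 r() → 90, leaving value 90
10. op10 r() → 90, leaving value 90

linearizable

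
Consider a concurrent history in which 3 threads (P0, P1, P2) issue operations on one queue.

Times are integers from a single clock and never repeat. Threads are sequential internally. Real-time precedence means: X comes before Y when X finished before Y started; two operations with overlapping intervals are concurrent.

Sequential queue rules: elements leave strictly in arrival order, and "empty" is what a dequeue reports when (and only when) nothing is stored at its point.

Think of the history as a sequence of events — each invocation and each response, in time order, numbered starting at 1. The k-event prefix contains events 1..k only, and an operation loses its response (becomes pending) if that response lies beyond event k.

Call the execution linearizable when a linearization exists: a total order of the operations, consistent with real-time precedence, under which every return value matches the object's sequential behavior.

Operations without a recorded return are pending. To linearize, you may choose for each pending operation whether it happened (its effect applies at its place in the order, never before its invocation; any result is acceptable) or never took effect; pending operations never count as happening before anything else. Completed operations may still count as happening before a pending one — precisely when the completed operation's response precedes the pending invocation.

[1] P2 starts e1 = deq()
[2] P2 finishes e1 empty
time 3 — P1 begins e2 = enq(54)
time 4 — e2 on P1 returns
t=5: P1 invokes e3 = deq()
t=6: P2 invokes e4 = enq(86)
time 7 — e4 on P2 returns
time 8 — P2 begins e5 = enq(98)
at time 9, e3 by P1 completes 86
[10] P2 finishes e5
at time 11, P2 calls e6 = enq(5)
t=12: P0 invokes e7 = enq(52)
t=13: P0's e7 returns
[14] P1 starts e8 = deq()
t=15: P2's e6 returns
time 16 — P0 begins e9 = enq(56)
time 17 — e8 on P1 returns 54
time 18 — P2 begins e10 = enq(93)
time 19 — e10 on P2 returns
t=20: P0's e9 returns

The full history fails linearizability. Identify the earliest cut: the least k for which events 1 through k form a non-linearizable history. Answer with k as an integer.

events 1..8 are linearizable, e.g. via e1, e2, e3, e4:
1. e1 deq() → empty, leaving queue <>
2. e2 enq(54), leaving queue <54>
3. e3 deq() (pending, included), leaving queue <>
4. e4 enq(86), leaving queue <86>
include event 9 — e3 responding at 9 — and every candidate order breaks
include/drop combinations of the 1 pending operation (e5) were all tried; none helps
one such order, e1, e2, e3, e4 (pending dropped), breaks at step 3 where e3 deq() → 86 is illegal
one such order, e1, e2, e4, e3 (pending dropped), breaks at step 4 where e3 deq() → 86 is illegal

9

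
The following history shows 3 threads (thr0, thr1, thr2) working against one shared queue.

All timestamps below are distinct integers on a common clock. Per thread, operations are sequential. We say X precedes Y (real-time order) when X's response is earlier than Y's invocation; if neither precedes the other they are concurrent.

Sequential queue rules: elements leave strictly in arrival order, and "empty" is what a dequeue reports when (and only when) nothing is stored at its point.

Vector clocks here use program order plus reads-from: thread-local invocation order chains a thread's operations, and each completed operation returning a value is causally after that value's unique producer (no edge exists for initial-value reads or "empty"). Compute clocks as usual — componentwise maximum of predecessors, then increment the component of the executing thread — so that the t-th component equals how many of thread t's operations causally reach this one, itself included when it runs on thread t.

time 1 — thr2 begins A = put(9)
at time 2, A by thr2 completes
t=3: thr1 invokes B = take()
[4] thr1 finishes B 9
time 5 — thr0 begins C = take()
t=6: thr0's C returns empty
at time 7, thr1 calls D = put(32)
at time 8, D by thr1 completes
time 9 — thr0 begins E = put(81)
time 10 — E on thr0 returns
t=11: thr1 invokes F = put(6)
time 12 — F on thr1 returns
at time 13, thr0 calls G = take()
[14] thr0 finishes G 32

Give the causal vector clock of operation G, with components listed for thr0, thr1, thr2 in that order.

(3, 2, 1)

A, invoked 1, has no incoming edges; only thr2's bump applies → (0, 0, 1)
C, invoked 5, has no incoming edges; only thr0's bump applies → (1, 0, 0)
merge at B (invoked 3): VC(A)=(0, 0, 1), own-thread bump on thr1 → (0, 1, 1)
merge at E (invoked 9): VC(C)=(1, 0, 0), own-thread bump on thr0 → (2, 0, 0)
merge at D (invoked 7): VC(B)=(0, 1, 1), own-thread bump on thr1 → (0, 2, 1)
merge at F (invoked 11): VC(D)=(0, 2, 1), own-thread bump on thr1 → (0, 3, 1)
merge at G (invoked 13): VC(D)=(0, 2, 1), VC(E)=(2, 0, 0), own-thread bump on thr0 → (3, 2, 1)
target: VC(G) = (3, 2, 1)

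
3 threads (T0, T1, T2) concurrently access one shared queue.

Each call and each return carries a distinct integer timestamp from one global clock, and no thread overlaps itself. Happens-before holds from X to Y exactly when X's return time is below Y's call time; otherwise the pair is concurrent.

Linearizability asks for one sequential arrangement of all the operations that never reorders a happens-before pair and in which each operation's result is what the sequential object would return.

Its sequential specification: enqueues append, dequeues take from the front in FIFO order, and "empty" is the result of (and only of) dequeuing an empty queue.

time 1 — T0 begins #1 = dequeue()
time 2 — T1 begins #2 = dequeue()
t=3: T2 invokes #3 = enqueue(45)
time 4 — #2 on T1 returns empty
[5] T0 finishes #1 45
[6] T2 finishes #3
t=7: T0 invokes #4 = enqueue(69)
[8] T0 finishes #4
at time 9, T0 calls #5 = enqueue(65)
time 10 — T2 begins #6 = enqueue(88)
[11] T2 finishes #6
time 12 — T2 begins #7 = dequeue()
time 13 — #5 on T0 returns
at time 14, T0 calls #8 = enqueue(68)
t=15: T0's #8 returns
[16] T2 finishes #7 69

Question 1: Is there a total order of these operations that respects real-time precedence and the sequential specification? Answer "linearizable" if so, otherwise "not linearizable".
witness order: #2, #3, #1, #4, #5, #6, #7, #8
after step 1 (#2 dequeue() → empty): queue <>
after step 2 (#3 enqueue(45)): queue <45>
after step 3 (#1 dequeue() → 45): queue <>
after step 4 (#4 enqueue(69)): queue <69>
after step 5 (#5 enqueue(65)): queue <69,65>
after step 6 (#6 enqueue(88)): queue <69,65,88>
after step 7 (#7 dequeue() → 69): queue <65,88>
after step 8 (#8 enqueue(68)): queue <65,88,68>

linearizable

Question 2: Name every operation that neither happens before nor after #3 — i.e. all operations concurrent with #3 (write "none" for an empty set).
concurrent with #3 ([3,6]): every op whose interval crosses 3..6
#1 [1,5]: concurrent
#2 [2,4]: concurrent
#4 [7,8]: after
#5 [9,13]: after
#6 [10,11]: after
#7 [12,16]: after
#8 [14,15]: after

#1, #2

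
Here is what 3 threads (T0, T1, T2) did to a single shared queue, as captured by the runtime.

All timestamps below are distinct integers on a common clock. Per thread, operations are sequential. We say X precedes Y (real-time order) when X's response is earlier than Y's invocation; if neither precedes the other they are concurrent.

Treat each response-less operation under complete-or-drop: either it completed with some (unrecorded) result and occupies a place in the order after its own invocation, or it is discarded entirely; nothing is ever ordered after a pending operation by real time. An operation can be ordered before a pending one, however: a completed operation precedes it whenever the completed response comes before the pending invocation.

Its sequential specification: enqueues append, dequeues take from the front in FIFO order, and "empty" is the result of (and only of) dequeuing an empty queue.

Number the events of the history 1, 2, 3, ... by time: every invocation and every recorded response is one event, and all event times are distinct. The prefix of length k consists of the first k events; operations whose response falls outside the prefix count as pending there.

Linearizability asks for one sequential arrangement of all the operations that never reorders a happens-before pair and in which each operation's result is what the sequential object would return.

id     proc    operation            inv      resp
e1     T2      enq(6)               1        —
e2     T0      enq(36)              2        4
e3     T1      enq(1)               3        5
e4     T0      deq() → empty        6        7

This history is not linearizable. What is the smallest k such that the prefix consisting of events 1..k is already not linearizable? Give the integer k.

events 1..6 are still linearizable — one witness is e1, e2, e3:
1. e1 enq(6) (pending, included), leaving queue <6>
2. e2 enq(36), leaving queue <6,36>
3. e3 enq(1), leaving queue <6,36,1>
with event 7 included (e4 responding at time 7), all real-time-consistent orders fail
completion choices over the 1 pending operation (e1) were checked; none helps
one such order, e2, e3, e4 (pending dropped), breaks at step 3 where e4 deq() → empty is illegal
one such order, e3, e2, e4 (pending dropped), breaks at step 3 where e4 deq() → empty is illegal

7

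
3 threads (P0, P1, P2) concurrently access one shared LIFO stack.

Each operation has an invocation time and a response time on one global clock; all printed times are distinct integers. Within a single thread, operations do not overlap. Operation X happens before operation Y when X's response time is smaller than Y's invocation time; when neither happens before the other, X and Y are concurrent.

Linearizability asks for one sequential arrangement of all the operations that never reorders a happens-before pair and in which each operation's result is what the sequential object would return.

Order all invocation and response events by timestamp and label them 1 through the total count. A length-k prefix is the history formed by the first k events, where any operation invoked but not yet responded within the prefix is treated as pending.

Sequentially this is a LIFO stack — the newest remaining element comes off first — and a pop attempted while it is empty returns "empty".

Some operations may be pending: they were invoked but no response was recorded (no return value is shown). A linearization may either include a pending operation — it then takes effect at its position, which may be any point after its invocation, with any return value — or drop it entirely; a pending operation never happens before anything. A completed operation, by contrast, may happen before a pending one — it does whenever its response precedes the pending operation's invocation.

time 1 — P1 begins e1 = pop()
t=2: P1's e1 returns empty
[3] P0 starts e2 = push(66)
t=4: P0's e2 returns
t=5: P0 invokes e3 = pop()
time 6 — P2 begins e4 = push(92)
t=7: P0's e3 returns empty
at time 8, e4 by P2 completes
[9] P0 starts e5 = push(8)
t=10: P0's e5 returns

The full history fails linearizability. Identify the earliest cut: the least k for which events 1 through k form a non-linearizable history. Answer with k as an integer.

7

a valid linearization of events 1..6 exists, for instance e1, e2:
after step 1 (e1 pop() → empty): stack <>
after step 2 (e2 push(66)): stack <66>
at event 7 (e3's time-7 response) nothing linearizes any more
include/drop combinations of the 1 pending operation (e4) were all tried; none helps
for example e1, e2, e3 (pending dropped) fails at step 3: e3 pop() → empty is not legal there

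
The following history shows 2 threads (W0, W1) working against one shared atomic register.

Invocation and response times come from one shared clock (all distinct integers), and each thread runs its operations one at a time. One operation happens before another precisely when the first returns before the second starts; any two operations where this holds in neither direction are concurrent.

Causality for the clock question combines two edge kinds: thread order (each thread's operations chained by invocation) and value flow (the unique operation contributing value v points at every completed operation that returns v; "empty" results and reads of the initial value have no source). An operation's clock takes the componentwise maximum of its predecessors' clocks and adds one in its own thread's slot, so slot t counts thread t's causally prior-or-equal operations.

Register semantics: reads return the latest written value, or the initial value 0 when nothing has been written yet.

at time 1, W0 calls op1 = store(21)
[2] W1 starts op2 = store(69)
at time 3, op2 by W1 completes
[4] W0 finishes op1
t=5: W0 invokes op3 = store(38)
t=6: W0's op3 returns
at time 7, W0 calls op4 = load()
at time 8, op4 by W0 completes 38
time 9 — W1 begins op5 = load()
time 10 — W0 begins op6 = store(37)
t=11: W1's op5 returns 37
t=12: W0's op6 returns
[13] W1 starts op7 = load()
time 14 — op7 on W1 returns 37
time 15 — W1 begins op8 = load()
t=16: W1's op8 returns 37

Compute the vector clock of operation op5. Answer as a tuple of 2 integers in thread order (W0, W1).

(4, 2)

VC(op2, invoked at 2): no causal predecessors; +1 on W1 → (0, 1)
VC(op1, invoked at 1): no causal predecessors; +1 on W0 → (1, 0)
op3, invoked 5, takes VC(op1)=(1, 0) under max, adds 1 for W0 → (2, 0)
op4, invoked 7, takes VC(op3)=(2, 0) under max, adds 1 for W0 → (3, 0)
op6, invoked 10, takes VC(op4)=(3, 0) under max, adds 1 for W0 → (4, 0)
op5, invoked 9, takes VC(op2)=(0, 1), VC(op6)=(4, 0) under max, adds 1 for W1 → (4, 2)
op7, invoked 13, takes VC(op5)=(4, 2), VC(op6)=(4, 0) under max, adds 1 for W1 → (4, 3)
op8, invoked 15, takes VC(op6)=(4, 0), VC(op7)=(4, 3) under max, adds 1 for W1 → (4, 4)
target: VC(op5) = (4, 2)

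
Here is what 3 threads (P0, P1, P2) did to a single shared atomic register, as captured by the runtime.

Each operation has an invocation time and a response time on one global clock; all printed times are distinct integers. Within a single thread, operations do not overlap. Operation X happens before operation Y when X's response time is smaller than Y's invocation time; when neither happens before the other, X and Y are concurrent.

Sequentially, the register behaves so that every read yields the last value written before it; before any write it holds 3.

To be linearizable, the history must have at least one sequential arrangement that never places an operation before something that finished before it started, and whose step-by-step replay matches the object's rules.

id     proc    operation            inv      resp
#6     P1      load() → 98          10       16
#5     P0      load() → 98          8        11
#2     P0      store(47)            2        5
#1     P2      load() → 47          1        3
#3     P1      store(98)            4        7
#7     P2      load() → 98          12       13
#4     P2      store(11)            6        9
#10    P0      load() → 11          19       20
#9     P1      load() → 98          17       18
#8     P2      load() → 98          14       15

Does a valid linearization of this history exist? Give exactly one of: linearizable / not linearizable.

cut after 19 events: linearizable; cut after 20 events (#10 responds, time 20): not linearizable
29 orders of the 10 completed atomic register ops respect real time; none is legal
for example #1, #2, #3, #4, #5, #6, #7, #8, #9, #10 fails at step 1: #1 load() → 47 is not legal there
for example #1, #2, #3, #4, #5, #7, #6, #8, #9, #10 fails at step 1: #1 load() → 47 is not legal there

not linearizable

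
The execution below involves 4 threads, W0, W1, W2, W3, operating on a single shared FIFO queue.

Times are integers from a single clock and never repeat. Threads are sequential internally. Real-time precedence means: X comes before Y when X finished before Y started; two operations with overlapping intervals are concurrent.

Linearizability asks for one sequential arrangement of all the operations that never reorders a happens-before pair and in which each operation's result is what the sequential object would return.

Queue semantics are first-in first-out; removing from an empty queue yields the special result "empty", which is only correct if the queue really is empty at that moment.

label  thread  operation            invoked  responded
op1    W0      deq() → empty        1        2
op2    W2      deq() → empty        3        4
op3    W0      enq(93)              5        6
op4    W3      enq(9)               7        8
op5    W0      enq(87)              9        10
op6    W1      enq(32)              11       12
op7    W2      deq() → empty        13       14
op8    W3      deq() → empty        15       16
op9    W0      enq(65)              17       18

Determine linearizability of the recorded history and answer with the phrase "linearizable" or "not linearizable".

events 1..13 are fine; event 14 — the response of op7 at time 14 — makes the prefix non-linearizable
exactly one order of the 7 completed ops respects real time; the FIFO queue replay fails
sample order op1, op2, op3, op4, op5, op6, op7 stalls at step 7 — op7 deq() → empty has no legal effect

not linearizable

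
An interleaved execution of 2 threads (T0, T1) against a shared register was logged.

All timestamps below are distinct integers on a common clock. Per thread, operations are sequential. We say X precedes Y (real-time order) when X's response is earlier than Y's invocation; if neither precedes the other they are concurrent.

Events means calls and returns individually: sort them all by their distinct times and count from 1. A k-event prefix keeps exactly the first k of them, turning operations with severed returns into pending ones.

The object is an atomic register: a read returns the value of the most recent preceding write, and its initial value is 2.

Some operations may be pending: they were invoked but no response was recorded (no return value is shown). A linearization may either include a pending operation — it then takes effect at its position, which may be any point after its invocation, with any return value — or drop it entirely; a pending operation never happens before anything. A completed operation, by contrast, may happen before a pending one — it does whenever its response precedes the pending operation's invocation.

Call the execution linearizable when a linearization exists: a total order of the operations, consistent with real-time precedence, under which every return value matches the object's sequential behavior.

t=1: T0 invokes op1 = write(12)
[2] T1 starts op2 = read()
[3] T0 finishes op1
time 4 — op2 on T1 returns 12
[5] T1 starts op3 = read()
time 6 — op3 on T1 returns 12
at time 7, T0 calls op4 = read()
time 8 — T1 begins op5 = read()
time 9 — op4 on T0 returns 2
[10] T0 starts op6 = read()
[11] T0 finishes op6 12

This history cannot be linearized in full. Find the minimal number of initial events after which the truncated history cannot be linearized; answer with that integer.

9

events 1..8 are linearizable, e.g. via op1, op2, op3:
step 1: op1 write(12) — value 12
step 2: op2 read() → 12 — value 12
step 3: op3 read() → 12 — value 12
include event 9 — op4 responding at 9 — and every candidate order breaks
every completion of the 1 pending operation (op5) was checked; none linearizes
take op1, op2, op3, op4 (pending dropped): step 4 already fails, because op4 read() → 2 cannot occur there
take op2, op1, op3, op4 (pending dropped): step 1 already fails, because op2 read() → 12 cannot occur there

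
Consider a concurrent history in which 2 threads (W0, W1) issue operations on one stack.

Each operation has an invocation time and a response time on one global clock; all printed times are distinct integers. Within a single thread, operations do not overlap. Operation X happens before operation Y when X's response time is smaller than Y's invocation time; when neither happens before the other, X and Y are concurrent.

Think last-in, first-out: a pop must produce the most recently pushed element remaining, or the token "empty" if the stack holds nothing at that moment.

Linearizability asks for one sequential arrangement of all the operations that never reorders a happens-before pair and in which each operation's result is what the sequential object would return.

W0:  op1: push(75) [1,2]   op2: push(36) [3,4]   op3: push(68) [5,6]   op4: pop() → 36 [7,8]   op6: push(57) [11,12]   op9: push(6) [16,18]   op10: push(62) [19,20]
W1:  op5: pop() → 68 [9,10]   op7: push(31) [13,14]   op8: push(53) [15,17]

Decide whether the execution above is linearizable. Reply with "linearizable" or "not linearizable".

cut after 7 events: linearizable; cut after 8 events (op4 responds, time 8): not linearizable
exactly one order of the 4 completed ops respects real time; the stack replay fails
e.g. op1, op2, op3, op4: illegal at step 4, since op4 pop() → 36 cannot apply there

not linearizable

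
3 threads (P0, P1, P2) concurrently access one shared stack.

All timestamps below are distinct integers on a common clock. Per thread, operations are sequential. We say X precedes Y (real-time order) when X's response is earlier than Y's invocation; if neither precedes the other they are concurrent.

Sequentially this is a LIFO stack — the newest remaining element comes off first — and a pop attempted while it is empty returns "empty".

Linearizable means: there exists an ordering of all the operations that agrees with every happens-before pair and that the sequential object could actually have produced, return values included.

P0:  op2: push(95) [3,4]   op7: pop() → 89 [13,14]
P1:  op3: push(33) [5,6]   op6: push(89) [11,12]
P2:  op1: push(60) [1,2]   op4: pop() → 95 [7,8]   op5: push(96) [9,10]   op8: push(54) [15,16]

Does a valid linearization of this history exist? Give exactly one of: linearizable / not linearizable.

not linearizable

events 1..7 are fine; event 8 — the response of op4 at time 8 — makes the prefix non-linearizable
exhaustive check: the 4 completed stack ops admit one real-time order; illegal
take op1, op2, op3, op4: step 4 already fails, because op4 pop() → 95 cannot occur there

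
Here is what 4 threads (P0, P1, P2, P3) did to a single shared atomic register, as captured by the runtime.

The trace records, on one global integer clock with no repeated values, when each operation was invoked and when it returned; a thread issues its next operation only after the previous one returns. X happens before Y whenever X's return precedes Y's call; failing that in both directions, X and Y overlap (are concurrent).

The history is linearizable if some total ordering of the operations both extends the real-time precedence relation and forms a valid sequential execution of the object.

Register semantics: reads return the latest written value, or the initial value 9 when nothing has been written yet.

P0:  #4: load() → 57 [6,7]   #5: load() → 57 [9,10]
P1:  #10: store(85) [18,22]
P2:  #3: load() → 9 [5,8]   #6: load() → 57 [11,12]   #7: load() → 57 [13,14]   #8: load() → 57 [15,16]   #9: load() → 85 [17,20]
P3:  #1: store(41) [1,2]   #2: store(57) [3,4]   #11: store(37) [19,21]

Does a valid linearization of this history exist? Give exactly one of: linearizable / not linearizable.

the violation lands at event 8, #3's response at time 8: events 1..7 linearize, events 1..8 do not
the 4 completed operations admit 2 real-time orders; each fails the atomic register replay
sample order #1, #2, #3, #4 stalls at step 3 — #3 load() → 9 has no legal effect
sample order #1, #2, #4, #3 stalls at step 4 — #3 load() → 9 has no legal effect

not linearizable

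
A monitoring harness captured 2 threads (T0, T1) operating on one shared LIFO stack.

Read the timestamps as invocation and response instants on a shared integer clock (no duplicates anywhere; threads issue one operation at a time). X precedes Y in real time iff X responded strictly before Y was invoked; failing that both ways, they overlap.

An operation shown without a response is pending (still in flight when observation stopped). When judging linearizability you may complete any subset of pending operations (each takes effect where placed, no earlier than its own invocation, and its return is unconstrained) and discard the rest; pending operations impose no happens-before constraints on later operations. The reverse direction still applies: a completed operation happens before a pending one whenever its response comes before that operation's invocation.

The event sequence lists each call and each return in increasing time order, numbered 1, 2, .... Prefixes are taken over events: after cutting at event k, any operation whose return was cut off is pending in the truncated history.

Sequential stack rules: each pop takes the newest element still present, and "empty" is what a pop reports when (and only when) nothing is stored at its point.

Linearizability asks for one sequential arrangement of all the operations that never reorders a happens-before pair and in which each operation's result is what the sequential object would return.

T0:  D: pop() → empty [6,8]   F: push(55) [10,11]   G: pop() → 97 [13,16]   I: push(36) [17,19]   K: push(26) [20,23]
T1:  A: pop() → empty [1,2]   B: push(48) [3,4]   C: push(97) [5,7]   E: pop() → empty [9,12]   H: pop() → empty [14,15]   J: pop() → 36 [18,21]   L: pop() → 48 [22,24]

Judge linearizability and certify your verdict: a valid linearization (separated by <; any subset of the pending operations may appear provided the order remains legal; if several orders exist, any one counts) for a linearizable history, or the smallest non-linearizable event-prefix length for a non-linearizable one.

events 1..7 are fine; event 8 — the response of D at time 8 — makes the prefix non-linearizable
real-time-consistent orders of the 4 completed operations: 2 — all fail the LIFO stack replay
one such order, A, B, C, D, breaks at step 4 where D pop() → empty is illegal
one such order, A, B, D, C, breaks at step 3 where D pop() → empty is illegal

not linearizable — minimal violating prefix: 8 events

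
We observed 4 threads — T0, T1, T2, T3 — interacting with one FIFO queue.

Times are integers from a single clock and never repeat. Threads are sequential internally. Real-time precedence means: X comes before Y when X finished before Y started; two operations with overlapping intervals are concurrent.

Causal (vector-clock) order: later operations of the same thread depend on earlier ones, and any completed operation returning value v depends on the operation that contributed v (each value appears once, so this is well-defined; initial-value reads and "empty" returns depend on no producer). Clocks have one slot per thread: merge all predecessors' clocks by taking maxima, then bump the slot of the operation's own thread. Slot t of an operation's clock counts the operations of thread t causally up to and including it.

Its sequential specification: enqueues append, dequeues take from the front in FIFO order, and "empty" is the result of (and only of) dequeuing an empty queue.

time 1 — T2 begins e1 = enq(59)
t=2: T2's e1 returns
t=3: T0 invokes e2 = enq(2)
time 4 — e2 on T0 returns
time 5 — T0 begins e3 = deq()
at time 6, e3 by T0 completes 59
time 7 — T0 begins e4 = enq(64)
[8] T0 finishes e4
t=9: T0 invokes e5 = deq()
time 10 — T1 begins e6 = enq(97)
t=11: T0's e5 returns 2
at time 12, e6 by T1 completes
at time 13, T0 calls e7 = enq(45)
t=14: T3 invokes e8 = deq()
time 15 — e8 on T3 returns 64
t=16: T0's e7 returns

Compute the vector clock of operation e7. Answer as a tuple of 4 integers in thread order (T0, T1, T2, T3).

(5, 0, 1, 0)

VC(e1, invoked at 1): no causal predecessors; +1 on T2 → (0, 0, 1, 0)
VC(e6, invoked at 10): no causal predecessors; +1 on T1 → (0, 1, 0, 0)
VC(e2, invoked at 3): no causal predecessors; +1 on T0 → (1, 0, 0, 0)
e3, invoked 5, takes VC(e1)=(0, 0, 1, 0), VC(e2)=(1, 0, 0, 0) under max, adds 1 for T0 → (2, 0, 1, 0)
e4, invoked 7, takes VC(e3)=(2, 0, 1, 0) under max, adds 1 for T0 → (3, 0, 1, 0)
e8, invoked 14, takes VC(e4)=(3, 0, 1, 0) under max, adds 1 for T3 → (3, 0, 1, 1)
e5, invoked 9, takes VC(e2)=(1, 0, 0, 0), VC(e4)=(3, 0, 1, 0) under max, adds 1 for T0 → (4, 0, 1, 0)
e7, invoked 13, takes VC(e5)=(4, 0, 1, 0) under max, adds 1 for T0 → (5, 0, 1, 0)
target: VC(e7) = (5, 0, 1, 0)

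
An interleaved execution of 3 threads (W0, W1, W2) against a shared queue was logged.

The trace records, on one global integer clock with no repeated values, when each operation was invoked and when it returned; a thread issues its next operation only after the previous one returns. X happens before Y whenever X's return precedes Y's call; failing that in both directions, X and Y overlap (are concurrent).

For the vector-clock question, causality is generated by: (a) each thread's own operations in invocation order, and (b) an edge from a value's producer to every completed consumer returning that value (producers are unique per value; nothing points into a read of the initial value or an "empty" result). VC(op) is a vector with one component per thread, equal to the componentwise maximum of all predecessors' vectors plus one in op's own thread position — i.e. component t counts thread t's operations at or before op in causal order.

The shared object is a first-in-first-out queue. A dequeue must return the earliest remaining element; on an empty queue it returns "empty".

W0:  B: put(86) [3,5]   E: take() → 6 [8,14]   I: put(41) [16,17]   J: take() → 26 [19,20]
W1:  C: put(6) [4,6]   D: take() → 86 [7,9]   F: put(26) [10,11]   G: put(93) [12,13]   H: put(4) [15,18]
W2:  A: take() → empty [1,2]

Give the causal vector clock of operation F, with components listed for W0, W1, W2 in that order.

(1, 3, 0)

root op A, invoked 1: fresh clock plus W2's own tick → (0, 0, 1)
root op C, invoked 4: fresh clock plus W1's own tick → (0, 1, 0)
root op B, invoked 3: fresh clock plus W0's own tick → (1, 0, 0)
VC(D, invoked at 7): max of VC(B)=(1, 0, 0), VC(C)=(0, 1, 0), then +1 on thread W1 → (1, 2, 0)
VC(E, invoked at 8): max of VC(B)=(1, 0, 0), VC(C)=(0, 1, 0), then +1 on thread W0 → (2, 1, 0)
VC(F, invoked at 10): max of VC(D)=(1, 2, 0), then +1 on thread W1 → (1, 3, 0)
VC(I, invoked at 16): max of VC(E)=(2, 1, 0), then +1 on thread W0 → (3, 1, 0)
VC(G, invoked at 12): max of VC(F)=(1, 3, 0), then +1 on thread W1 → (1, 4, 0)
VC(H, invoked at 15): max of VC(G)=(1, 4, 0), then +1 on thread W1 → (1, 5, 0)
VC(J, invoked at 19): max of VC(F)=(1, 3, 0), VC(I)=(3, 1, 0), then +1 on thread W0 → (4, 3, 0)
target: VC(F) = (1, 3, 0)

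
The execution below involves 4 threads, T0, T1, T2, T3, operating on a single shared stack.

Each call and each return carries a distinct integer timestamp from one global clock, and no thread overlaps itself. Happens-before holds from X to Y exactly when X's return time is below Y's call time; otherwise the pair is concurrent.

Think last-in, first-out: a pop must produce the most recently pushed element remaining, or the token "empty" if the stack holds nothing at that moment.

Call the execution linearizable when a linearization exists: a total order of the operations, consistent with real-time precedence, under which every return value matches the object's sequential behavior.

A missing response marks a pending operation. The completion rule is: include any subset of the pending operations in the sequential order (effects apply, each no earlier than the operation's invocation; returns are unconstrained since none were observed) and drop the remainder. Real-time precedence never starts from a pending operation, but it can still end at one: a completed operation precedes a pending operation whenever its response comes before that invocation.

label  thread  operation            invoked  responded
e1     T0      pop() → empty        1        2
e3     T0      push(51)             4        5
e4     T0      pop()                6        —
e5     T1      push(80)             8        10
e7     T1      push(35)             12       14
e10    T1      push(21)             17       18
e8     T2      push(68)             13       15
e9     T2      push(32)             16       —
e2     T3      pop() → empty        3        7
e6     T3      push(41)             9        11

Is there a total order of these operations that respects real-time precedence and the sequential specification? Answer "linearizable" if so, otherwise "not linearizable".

linearizable

a witness: e1, e2, e3, e4, e5, e6, e7, e8, e9, e10
step 1: e1 pop() → empty — stack <>
step 2: e2 pop() → empty — stack <>
step 3: e3 push(51) — stack <51>
step 4: e4 pop() (pending, included) — stack <>
step 5: e5 push(80) — stack <80>
step 6: e6 push(41) — stack <80,41>
step 7: e7 push(35) — stack <80,41,35>
step 8: e8 push(68) — stack <80,41,35,68>
step 9: e9 push(32) (pending, included) — stack <80,41,35,68,32>
step 10: e10 push(21) — stack <80,41,35,68,32,21>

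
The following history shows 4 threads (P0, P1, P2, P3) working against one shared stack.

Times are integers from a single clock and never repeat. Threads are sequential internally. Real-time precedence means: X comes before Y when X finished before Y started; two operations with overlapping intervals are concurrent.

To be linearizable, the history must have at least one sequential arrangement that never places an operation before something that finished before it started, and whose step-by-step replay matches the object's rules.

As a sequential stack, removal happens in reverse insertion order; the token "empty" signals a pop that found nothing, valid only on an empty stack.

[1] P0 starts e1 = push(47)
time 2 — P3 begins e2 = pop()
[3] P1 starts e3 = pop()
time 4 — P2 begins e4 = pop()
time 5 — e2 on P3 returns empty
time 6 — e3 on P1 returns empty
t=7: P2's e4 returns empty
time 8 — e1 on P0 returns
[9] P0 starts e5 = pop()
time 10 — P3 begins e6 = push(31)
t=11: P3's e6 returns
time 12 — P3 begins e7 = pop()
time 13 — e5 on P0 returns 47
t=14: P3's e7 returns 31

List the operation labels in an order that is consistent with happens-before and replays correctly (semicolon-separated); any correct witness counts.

1. e2 pop() → empty, leaving stack <>
2. e3 pop() → empty, leaving stack <>
3. e4 pop() → empty, leaving stack <>
4. e1 push(47), leaving stack <47>
5. e5 pop() → 47, leaving stack <>
6. e6 push(31), leaving stack <31>
7. e7 pop() → 31, leaving stack <>

e2; e3; e4; e1; e5; e6; e7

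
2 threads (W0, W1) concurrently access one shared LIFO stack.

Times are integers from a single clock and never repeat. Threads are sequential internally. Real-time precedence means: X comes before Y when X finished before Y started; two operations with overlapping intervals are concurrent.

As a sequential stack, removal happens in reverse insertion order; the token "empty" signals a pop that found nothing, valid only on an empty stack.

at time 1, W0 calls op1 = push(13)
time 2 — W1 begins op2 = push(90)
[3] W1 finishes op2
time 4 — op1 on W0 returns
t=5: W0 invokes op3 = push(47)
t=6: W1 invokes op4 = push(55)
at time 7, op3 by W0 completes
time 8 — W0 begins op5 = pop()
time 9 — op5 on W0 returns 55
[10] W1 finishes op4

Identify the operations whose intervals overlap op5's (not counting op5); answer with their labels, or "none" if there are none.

op5 spans [8,9]: anything still running between times 8 and 9 counts as concurrent
op1 [1,4]: before
op2 [2,3]: before
op3 [5,7]: before
op4 [6,10]: concurrent

op4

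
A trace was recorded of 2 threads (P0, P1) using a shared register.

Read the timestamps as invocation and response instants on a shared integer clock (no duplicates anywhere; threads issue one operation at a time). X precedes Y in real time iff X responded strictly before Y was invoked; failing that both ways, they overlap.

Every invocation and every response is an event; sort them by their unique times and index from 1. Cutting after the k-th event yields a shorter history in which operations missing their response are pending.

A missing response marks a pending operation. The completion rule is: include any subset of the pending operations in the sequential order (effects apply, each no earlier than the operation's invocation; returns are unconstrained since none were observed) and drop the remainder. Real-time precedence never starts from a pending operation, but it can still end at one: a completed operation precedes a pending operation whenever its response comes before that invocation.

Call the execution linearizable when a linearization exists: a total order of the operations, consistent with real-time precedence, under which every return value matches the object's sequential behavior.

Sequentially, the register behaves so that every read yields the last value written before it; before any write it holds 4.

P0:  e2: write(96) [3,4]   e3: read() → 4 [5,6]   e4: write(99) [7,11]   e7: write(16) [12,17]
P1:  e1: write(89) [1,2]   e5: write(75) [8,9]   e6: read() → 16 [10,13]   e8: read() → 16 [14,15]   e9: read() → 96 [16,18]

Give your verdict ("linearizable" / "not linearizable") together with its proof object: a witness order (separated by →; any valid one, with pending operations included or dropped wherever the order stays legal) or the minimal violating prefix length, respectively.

not linearizable — minimal violating prefix: 6 events

cut after 5 events: linearizable; cut after 6 events (e3 responds, time 6): not linearizable
exactly one order of the 3 completed ops respects real time; the register replay fails
sample order e1, e2, e3 stalls at step 3 — e3 read() → 4 has no legal effect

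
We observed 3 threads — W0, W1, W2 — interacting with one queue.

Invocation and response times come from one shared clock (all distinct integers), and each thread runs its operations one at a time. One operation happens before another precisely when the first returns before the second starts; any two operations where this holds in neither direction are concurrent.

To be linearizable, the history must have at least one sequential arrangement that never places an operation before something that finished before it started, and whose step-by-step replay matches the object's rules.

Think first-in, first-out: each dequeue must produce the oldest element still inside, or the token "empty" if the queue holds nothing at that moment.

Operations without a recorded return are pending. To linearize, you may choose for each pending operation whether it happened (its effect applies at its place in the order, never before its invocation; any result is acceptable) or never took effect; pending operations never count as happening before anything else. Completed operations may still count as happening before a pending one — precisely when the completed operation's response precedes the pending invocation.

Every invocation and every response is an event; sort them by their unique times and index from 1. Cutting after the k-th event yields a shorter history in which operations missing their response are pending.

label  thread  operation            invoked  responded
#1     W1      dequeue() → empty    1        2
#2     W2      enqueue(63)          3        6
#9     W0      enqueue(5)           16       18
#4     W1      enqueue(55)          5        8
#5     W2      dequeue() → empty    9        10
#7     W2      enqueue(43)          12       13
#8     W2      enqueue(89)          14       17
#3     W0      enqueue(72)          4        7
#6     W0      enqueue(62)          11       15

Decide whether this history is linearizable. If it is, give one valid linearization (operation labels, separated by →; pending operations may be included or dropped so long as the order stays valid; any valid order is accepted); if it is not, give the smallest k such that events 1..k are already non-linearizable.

not linearizable — minimal violating prefix: 10 events

already the first 10 events (up to #5's response at time 10) admit no linearization; the first 9 still do
real-time-consistent orders of the 5 completed operations: 6 — all fail the queue replay
take #1, #2, #3, #4, #5: step 5 already fails, because #5 dequeue() → empty cannot occur there
take #1, #2, #4, #3, #5: step 5 already fails, because #5 dequeue() → empty cannot occur there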